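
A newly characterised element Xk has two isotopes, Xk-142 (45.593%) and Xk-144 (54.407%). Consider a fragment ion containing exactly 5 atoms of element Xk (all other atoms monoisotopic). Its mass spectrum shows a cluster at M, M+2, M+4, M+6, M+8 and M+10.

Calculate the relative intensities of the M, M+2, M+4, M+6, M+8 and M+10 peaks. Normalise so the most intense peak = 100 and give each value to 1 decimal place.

5.9 : 35.1 : 83.8 : 100.0 : 59.7 : 14.2

The 5 Xk atoms are independent, so intensities follow the terms of (0.45593 + 0.54407)^5.
P(M) = 0.45593^5 = 0.019701
P(M+2) = 5 × 0.45593^4 × 0.54407^1 = 0.117549
P(M+4) = 10 × 0.45593^3 × 0.54407^2 = 0.280546
P(M+6) = 10 × 0.45593^2 × 0.54407^3 = 0.334781
P(M+8) = 5 × 0.45593^1 × 0.54407^4 = 0.199750
P(M+10) = 0.54407^5 = 0.047673
The M+6 peak is largest (0.334781); scaling to 100 gives 5.9 : 35.1 : 83.8 : 100.0 : 59.7 : 14.2.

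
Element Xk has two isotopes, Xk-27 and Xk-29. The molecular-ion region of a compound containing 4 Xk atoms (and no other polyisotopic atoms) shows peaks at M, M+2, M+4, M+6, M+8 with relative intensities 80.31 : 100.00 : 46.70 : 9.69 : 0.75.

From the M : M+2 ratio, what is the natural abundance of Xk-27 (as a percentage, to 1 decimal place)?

Let p = fractional abundance of Xk-27. I(M+2)/I(M) = [C(4,1)·p^3·(1−p)] / p^4 = 4·(1−p)/p = 100.00/80.31 = 1.2452
(1−p)/p = 1.2452/4 = 0.3113  ⇒  p = 1/(1 + 0.3113) = 0.7626
Xk-27: 76.3%, Xk-29: 23.7%.

76.3%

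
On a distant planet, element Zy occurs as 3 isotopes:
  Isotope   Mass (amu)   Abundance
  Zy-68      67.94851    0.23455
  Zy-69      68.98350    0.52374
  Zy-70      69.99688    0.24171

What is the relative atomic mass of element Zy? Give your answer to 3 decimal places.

The abundance-weighted mean is 0.23455 × 67.94851 + 0.52374 × 68.98350 + 0.24171 × 69.99688
= 15.937323 + 36.129418 + 16.918946 = 68.985687 amu

68.986 amu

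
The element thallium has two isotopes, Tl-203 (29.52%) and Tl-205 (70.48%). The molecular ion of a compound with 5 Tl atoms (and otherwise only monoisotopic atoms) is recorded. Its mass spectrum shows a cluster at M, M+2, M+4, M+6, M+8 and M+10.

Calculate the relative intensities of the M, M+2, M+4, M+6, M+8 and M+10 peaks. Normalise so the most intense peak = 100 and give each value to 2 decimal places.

Each Tl atom is independently Tl-203 (p = 0.2952) or Tl-205 (q = 0.7048); the cluster is the binomial expansion (p + q)^5.
P(M) = 0.2952^5 = 0.002242
P(M+2) = 5 × 0.2952^4 × 0.7048^1 = 0.026761
P(M+4) = 10 × 0.2952^3 × 0.7048^2 = 0.127785
P(M+6) = 10 × 0.2952^2 × 0.7048^3 = 0.305092
P(M+8) = 5 × 0.2952^1 × 0.7048^4 = 0.364208
P(M+10) = 0.7048^5 = 0.173912
The M+8 peak is largest (0.364208); scaling to 100 gives 0.62 : 7.35 : 35.09 : 83.77 : 100.00 : 47.75.

0.62 : 7.35 : 35.09 : 83.77 : 100.00 : 47.75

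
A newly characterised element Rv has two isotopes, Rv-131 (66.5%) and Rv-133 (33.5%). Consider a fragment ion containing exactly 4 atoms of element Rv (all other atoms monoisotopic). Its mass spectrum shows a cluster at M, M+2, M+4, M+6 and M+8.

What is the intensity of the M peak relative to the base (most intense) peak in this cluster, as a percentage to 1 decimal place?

49.6%

Binomial terms of (0.665 + 0.335)^4: M 0.1956, M+2 0.3941, M+4 0.2978, M+6 0.1000, M+8 0.0126 → M+2 is the base peak.
P(M+2) = C(4,1) × 0.665^3 × 0.335^1 = 4 × 0.29407963 × 0.3350 = 0.394067 (base)
P(M) = C(4,0) × 0.665^4 × 0.335^0 = 1 × 0.19556295 × 1.0000 = 0.195563
Relative intensity = 0.195563 / 0.394067 × 100 = 49.6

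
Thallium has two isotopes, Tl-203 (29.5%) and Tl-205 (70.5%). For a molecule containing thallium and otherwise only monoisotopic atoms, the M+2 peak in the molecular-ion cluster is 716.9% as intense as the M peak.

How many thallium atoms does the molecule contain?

3

For n independent Tl atoms, I(M+2)/I(M) = n · (abundance Tl-205) / (abundance Tl-203) = n · 0.705/0.295.
n = 7.169 × 0.295/0.705 = 3.00 ≈ 3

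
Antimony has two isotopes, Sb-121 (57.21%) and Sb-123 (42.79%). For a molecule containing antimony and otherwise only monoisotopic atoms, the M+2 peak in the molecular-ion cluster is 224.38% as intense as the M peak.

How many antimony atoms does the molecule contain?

For n independent Sb atoms, I(M+2)/I(M) = n · (abundance Sb-123) / (abundance Sb-121) = n · 0.4279/0.5721.
n = 2.2438 × 0.5721/0.4279 = 3.00 ≈ 3

3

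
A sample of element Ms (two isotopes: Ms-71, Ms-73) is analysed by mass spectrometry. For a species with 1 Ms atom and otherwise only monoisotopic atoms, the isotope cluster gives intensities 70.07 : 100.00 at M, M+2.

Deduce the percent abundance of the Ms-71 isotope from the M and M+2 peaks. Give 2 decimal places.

Let p = fractional abundance of Ms-71. I(M+2)/I(M) = [C(1,1)·p^0·(1−p)] / p^1 = 1·(1−p)/p = 100.00/70.07 = 1.4271
(1−p)/p = 1.4271/1 = 1.4271  ⇒  p = 1/(1 + 1.4271) = 0.4120
Ms-71: 41.20%, Ms-73: 58.80%.

41.20%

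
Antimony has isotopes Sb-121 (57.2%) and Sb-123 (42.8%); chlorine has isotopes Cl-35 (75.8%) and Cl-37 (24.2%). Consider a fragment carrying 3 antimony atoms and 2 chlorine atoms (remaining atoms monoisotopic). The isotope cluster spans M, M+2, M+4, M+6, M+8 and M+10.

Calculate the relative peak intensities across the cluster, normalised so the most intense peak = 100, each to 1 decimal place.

Antimony pattern (n=3): 0.18714925 : 0.42010426 : 0.31434374 : 0.07840275
Chlorine pattern (n=2): 0.574564 : 0.366872 : 0.058564
Convolve the two distributions (both contribute in 2-u steps):
  M: 0.18714925×0.574564 = 0.107529
  M+2: 0.18714925×0.366872 + 0.42010426×0.574564 = 0.310037
  M+4: 0.18714925×0.058564 + 0.42010426×0.366872 + 0.31434374×0.574564 = 0.345695
  M+6: 0.42010426×0.058564 + 0.31434374×0.366872 + 0.07840275×0.574564 = 0.184974
  M+8: 0.31434374×0.058564 + 0.07840275×0.366872 = 0.047173
  M+10: 0.07840275×0.058564 = 0.004592
Scale to base peak (0.345695) = 100: 31.1 : 89.7 : 100.0 : 53.5 : 13.6 : 1.3

31.1 : 89.7 : 100.0 : 53.5 : 13.6 : 1.3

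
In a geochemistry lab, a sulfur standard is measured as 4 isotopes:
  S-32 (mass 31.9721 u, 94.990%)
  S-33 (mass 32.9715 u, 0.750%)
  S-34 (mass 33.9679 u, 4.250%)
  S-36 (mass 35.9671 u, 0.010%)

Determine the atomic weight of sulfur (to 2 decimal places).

32.06 u

The abundance-weighted mean is 0.94990 × 31.9721 + 0.00750 × 32.9715 + 0.04250 × 33.9679 + 0.00010 × 35.9671
= 30.37030 + 0.24729 + 1.44364 + 0.00360 = 32.06483 u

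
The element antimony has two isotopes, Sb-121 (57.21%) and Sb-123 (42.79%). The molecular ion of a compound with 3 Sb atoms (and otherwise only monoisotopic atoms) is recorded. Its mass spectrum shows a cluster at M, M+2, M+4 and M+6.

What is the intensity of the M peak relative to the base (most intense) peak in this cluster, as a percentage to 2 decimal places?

44.57%

Term probabilities: M 0.1872, M+2 0.4202, M+4 0.3143, M+6 0.0783. Base peak = M+2.
P(M+2) = C(3,1) × 0.5721^2 × 0.4279^1 = 3 × 0.32729841 × 0.4279 = 0.420153 (base)
P(M) = C(3,0) × 0.5721^3 × 0.4279^0 = 1 × 0.18724742 × 1.0000 = 0.187247
Relative intensity = 0.187247 / 0.420153 × 100 = 44.57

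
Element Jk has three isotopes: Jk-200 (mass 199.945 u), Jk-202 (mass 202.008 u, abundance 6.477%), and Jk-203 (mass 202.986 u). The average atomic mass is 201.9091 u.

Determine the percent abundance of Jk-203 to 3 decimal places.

Let x and y be the fractions of Jk-200 and Jk-203. Then x + y = 1 − 0.06477 = 0.93523 and 199.945x + 202.986y = 201.9091 − 0.06477×202.008 = 188.82504184.
Substituting: 199.945x + 202.986(0.93523 − x) = 188.82504184
(199.945 − 202.986)x = -1.01355494  ⇒  x = 0.33330, y = 0.60193
Jk-200: 33.330%, Jk-203: 60.193%.

60.193%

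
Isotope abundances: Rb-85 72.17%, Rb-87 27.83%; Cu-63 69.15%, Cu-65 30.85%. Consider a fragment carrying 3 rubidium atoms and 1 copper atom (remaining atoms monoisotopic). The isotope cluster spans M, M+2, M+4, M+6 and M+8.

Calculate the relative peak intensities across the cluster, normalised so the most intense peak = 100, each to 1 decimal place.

Rubidium pattern (n=3): 0.37589809 : 0.43485841 : 0.16768892 : 0.02155458
Copper pattern (n=1): 0.6915 : 0.3085
Convolve the two distributions (both contribute in 2-u steps):
  M: 0.37589809×0.6915 = 0.259934
  M+2: 0.37589809×0.3085 + 0.43485841×0.6915 = 0.416669
  M+4: 0.43485841×0.3085 + 0.16768892×0.6915 = 0.250111
  M+6: 0.16768892×0.3085 + 0.02155458×0.6915 = 0.066637
  M+8: 0.02155458×0.3085 = 0.006650
Scale to base peak (0.416669) = 100: 62.4 : 100.0 : 60.0 : 16.0 : 1.6

62.4 : 100.0 : 60.0 : 16.0 : 1.6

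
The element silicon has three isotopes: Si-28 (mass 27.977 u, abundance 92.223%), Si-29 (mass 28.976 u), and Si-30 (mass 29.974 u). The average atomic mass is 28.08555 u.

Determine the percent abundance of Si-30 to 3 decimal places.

3.092%

The remaining 7.777% is split between Si-29 (fraction x) and Si-30 (fraction 0.07777 − x).
Substituting: 28.976x + 29.974(0.07777 − x) = 2.28432129
(28.976 − 29.974)x = -0.04675669  ⇒  x = 0.04685, y = 0.03092
Si-29: 4.685%, Si-30: 3.092%.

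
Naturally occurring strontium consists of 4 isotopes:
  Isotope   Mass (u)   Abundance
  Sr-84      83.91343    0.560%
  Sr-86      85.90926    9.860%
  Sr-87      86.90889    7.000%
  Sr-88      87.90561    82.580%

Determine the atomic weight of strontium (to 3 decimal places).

87.617 u

Average mass = Σ (abundance × isotope mass) = 0.00560 × 83.91343 + 0.09860 × 85.90926 + 0.07000 × 86.90889 + 0.82580 × 87.90561
= 0.469915 + 8.470653 + 6.083622 + 72.592453 = 87.616643 u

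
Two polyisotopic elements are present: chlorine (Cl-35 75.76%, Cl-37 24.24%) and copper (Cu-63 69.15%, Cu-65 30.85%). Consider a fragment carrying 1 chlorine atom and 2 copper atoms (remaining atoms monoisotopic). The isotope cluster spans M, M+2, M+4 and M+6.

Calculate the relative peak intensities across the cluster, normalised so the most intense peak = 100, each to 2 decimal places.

82.49 : 100.00 : 39.97 : 5.25

Chlorine pattern (n=1): 0.7576 : 0.2424
Copper pattern (n=2): 0.47817225 : 0.4266555 : 0.09517225
Convolve the two distributions (both contribute in 2-u steps):
  M: 0.7576×0.47817225 = 0.362263
  M+2: 0.7576×0.4266555 + 0.2424×0.47817225 = 0.439143
  M+4: 0.7576×0.09517225 + 0.2424×0.4266555 = 0.175524
  M+6: 0.2424×0.09517225 = 0.023070
Scale to base peak (0.439143) = 100: 82.49 : 100.00 : 39.97 : 5.25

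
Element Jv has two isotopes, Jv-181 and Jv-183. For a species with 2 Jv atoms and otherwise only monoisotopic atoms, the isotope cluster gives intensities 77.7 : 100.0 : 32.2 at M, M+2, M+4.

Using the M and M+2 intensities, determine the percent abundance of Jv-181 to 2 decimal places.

60.85%

Write p for the Jv-181 fraction. I(M+2)/I(M) = [C(2,1)·p^1·(1−p)] / p^2 = 2·(1−p)/p = 100.0/77.7 = 1.2870
(1−p)/p = 1.2870/2 = 0.6435  ⇒  p = 1/(1 + 0.6435) = 0.6085
Jv-181: 60.85%, Jv-183: 39.15%.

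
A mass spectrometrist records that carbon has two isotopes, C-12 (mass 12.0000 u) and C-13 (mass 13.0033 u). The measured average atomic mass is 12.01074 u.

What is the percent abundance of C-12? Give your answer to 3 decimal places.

98.930%

With x = fraction of C-12 (so C-13 is 1 − x):
12.0000·x + 13.0033·(1 − x) = 12.01074
(12.0000 − 13.0033)·x = 12.01074 − 13.0033
x = -0.99256 / -1.0033 = 0.98930 → 98.930% C-12, 1.070% C-13.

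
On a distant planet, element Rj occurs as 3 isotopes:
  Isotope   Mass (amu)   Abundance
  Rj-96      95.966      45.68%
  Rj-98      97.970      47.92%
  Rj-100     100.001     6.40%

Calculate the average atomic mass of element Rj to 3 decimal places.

97.185 amu

Ar = Σ fᵢ·mᵢ = 0.4568 × 95.966 + 0.4792 × 97.970 + 0.0640 × 100.001
= 43.8373 + 46.9472 + 6.4001 = 97.1846 amu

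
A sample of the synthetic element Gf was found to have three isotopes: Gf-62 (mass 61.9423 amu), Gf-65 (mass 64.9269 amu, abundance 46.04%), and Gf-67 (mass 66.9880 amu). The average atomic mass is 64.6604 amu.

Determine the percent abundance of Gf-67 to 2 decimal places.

26.64%

Let x and y be the fractions of Gf-62 and Gf-67. Then x + y = 1 − 0.4604 = 0.5396 and 61.9423x + 66.9880y = 64.6604 − 0.4604×64.9269 = 34.76805524.
Substituting: 61.9423x + 66.9880(0.5396 − x) = 34.76805524
(61.9423 − 66.9880)x = -1.37866956  ⇒  x = 0.27324, y = 0.26636
Gf-62: 27.32%, Gf-67: 26.64%.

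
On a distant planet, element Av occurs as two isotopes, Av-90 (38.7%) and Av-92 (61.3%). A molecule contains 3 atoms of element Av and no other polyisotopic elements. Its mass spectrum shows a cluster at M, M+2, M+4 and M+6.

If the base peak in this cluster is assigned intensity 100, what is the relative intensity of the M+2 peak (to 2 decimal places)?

63.13

Term probabilities: M 0.0580, M+2 0.2754, M+4 0.4363, M+6 0.2303. Base peak = M+4.
P(M+4) = C(3,2) × 0.387^1 × 0.613^2 = 3 × 0.3870 × 0.375769 = 0.436268 (base)
P(M+2) = C(3,1) × 0.387^2 × 0.613^1 = 3 × 0.149769 × 0.6130 = 0.275425
Relative intensity = 0.275425 / 0.436268 × 100 = 63.13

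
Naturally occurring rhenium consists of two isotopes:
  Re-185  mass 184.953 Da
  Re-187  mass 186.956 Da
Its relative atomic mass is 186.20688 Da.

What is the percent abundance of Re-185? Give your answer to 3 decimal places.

37.400%

Writing the weighted mean with unknown fraction x of Re-185:
184.953·x + 186.956·(1 − x) = 186.20688
(184.953 − 186.956)·x = 186.20688 − 186.956
x = -0.74912 / -2.003 = 0.37400 → 37.400% Re-185, 62.600% Re-187.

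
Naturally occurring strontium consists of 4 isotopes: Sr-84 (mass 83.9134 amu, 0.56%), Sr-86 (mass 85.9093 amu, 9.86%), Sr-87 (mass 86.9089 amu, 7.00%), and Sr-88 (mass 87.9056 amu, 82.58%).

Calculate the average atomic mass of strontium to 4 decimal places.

Ar = Σ fᵢ·mᵢ = 0.0056 × 83.9134 + 0.0986 × 85.9093 + 0.0700 × 86.9089 + 0.8258 × 87.9056
= 0.46992 + 8.47066 + 6.08362 + 72.59244 = 87.61664 amu

87.6166 amu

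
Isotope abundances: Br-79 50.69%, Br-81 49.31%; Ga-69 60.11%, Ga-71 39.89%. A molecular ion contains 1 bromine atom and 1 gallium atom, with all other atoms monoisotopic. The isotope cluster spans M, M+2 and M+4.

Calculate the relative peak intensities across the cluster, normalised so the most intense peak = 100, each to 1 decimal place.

61.1 : 100.0 : 39.4

Bromine pattern (n=1): 0.5069 : 0.4931
Gallium pattern (n=1): 0.6011 : 0.3989
Convolve the two distributions (both contribute in 2-u steps):
  M: 0.5069×0.6011 = 0.304698
  M+2: 0.5069×0.3989 + 0.4931×0.6011 = 0.498605
  M+4: 0.4931×0.3989 = 0.196698
Scale to base peak (0.498605) = 100: 61.1 : 100.0 : 39.4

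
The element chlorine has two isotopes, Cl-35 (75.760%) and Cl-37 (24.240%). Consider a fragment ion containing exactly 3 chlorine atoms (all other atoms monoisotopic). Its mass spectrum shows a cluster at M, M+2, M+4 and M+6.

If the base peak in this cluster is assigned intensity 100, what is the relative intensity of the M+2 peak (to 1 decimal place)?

Term probabilities: M 0.4348, M+2 0.4174, M+4 0.1335, M+6 0.0142. Base peak = M.
P(M) = C(3,0) × 0.75760^3 × 0.24240^0 = 1 × 0.4348304 × 1.0000 = 0.434830 (base)
P(M+2) = C(3,1) × 0.75760^2 × 0.24240^1 = 3 × 0.57395776 × 0.2424 = 0.417382
Relative intensity = 0.417382 / 0.434830 × 100 = 96.0

96.0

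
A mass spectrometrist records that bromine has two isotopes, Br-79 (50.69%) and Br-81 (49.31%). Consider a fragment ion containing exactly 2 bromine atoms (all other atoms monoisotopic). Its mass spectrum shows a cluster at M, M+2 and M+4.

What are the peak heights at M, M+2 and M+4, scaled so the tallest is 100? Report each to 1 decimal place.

51.4 : 100.0 : 48.6

The 2 Br atoms are independent, so intensities follow the terms of (0.5069 + 0.4931)^2.
P(M) = 0.5069^2 = 0.256948
P(M+2) = 2 × 0.5069^1 × 0.4931^1 = 0.499905
P(M+4) = 0.4931^2 = 0.243148
The M+2 peak is largest (0.499905); scaling to 100 gives 51.4 : 100.0 : 48.6.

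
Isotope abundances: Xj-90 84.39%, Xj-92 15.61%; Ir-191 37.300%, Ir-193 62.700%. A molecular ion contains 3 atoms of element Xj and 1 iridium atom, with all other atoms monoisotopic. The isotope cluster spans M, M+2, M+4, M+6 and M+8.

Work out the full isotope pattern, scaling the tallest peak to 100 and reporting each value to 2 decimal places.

Element Xj pattern (n=3): 0.60099791 : 0.3335079 : 0.06169047 : 0.00380372
Iridium pattern (n=1): 0.3730 : 0.6270
Convolve the two distributions (both contribute in 2-u steps):
  M: 0.60099791×0.3730 = 0.224172
  M+2: 0.60099791×0.6270 + 0.3335079×0.3730 = 0.501224
  M+4: 0.3335079×0.6270 + 0.06169047×0.3730 = 0.232120
  M+6: 0.06169047×0.6270 + 0.00380372×0.3730 = 0.040099
  M+8: 0.00380372×0.6270 = 0.002385
Scale to base peak (0.501224) = 100: 44.72 : 100.00 : 46.31 : 8.00 : 0.48

44.72 : 100.00 : 46.31 : 8.00 : 0.48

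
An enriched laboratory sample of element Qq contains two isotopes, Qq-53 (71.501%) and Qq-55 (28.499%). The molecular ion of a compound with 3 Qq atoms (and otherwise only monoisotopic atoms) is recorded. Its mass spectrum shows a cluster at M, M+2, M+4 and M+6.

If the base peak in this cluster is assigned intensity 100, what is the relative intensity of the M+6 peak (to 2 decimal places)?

Binomial terms of (0.71501 + 0.28499)^3: M 0.3655, M+2 0.4371, M+4 0.1742, M+6 0.0231 → M+2 is the base peak.
P(M+2) = C(3,1) × 0.71501^2 × 0.28499^1 = 3 × 0.5112393 × 0.28499 = 0.437094 (base)
P(M+6) = C(3,3) × 0.71501^0 × 0.28499^3 = 1 × 1.0000 × 0.02314669 = 0.023147
Relative intensity = 0.023147 / 0.437094 × 100 = 5.30

5.30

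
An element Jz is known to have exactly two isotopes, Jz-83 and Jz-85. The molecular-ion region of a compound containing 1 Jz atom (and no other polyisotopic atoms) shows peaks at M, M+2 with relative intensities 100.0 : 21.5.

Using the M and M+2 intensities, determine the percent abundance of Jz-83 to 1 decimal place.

82.3%

Let p = fractional abundance of Jz-83. I(M+2)/I(M) = [C(1,1)·p^0·(1−p)] / p^1 = 1·(1−p)/p = 21.5/100.0 = 0.2150
(1−p)/p = 0.2150/1 = 0.2150  ⇒  p = 1/(1 + 0.2150) = 0.8230
Jz-83: 82.3%, Jz-85: 17.7%.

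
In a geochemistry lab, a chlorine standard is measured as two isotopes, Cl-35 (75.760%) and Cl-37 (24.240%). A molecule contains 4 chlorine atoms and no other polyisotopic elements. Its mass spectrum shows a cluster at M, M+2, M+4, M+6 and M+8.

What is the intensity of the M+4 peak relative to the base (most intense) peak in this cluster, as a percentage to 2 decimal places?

47.99%

Term probabilities: M 0.3294, M+2 0.4216, M+4 0.2023, M+6 0.0432, M+8 0.0035. Base peak = M+2.
P(M+2) = C(4,1) × 0.75760^3 × 0.24240^1 = 4 × 0.4348304 × 0.2424 = 0.421612 (base)
P(M+4) = C(4,2) × 0.75760^2 × 0.24240^2 = 6 × 0.57395776 × 0.05875776 = 0.202347
Relative intensity = 0.202347 / 0.421612 × 100 = 47.99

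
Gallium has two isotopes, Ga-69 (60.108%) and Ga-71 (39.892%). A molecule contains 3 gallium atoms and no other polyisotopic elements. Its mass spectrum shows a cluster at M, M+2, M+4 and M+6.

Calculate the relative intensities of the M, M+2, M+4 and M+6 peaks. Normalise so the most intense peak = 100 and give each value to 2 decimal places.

Expanding (0.60108 + 0.39892)^3:
P(M) = 0.60108^3 = 0.217169
P(M+2) = 3 × 0.60108^2 × 0.39892^1 = 0.432386
P(M+4) = 3 × 0.60108^1 × 0.39892^2 = 0.286963
P(M+6) = 0.39892^3 = 0.063483
The M+2 peak is largest (0.432386); scaling to 100 gives 50.23 : 100.00 : 66.37 : 14.68.

50.23 : 100.00 : 66.37 : 14.68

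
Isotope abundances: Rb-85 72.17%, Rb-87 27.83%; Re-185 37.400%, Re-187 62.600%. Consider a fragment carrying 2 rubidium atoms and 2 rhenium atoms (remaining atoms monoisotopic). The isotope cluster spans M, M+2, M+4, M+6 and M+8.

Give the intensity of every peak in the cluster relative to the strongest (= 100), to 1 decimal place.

18.1 : 74.5 : 100.0 : 48.1 : 7.5

Rubidium pattern (n=2): 0.52085089 : 0.40169822 : 0.07745089
Rhenium pattern (n=2): 0.139876 : 0.468248 : 0.391876
Convolve the two distributions (both contribute in 2-u steps):
  M: 0.52085089×0.139876 = 0.072855
  M+2: 0.52085089×0.468248 + 0.40169822×0.139876 = 0.300075
  M+4: 0.52085089×0.391876 + 0.40169822×0.468248 + 0.07745089×0.139876 = 0.403037
  M+6: 0.40169822×0.391876 + 0.07745089×0.468248 = 0.193682
  M+8: 0.07745089×0.391876 = 0.030351
Scale to base peak (0.403037) = 100: 18.1 : 74.5 : 100.0 : 48.1 : 7.5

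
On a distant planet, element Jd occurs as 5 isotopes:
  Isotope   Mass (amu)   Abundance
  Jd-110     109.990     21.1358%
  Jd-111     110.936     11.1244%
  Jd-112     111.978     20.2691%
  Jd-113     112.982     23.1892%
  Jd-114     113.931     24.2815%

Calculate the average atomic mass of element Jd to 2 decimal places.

Ar = Σ fᵢ·mᵢ = 0.211358 × 109.990 + 0.111244 × 110.936 + 0.202691 × 111.978 + 0.231892 × 112.982 + 0.242815 × 113.931
= 23.2473 + 12.3410 + 22.6969 + 26.1996 + 27.6642 = 112.1490 amu

112.15 amu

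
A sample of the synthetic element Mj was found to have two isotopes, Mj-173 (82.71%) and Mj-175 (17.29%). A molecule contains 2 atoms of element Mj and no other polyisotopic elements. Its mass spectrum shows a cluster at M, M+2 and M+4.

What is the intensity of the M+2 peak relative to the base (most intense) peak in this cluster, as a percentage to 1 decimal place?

Term probabilities: M 0.6841, M+2 0.2860, M+4 0.0299. Base peak = M.
P(M) = C(2,0) × 0.8271^2 × 0.1729^0 = 1 × 0.68409441 × 1.0000 = 0.684094 (base)
P(M+2) = C(2,1) × 0.8271^1 × 0.1729^1 = 2 × 0.8271 × 0.1729 = 0.286011
Relative intensity = 0.286011 / 0.684094 × 100 = 41.8

41.8%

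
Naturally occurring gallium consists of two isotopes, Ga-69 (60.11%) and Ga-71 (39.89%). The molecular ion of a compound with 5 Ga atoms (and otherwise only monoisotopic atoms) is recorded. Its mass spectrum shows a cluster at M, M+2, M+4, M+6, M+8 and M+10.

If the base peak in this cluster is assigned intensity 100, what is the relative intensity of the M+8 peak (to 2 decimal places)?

22.02

Binomial terms of (0.6011 + 0.3989)^5: M 0.0785, M+2 0.2604, M+4 0.3456, M+6 0.2293, M+8 0.0761, M+10 0.0101 → M+4 is the base peak.
P(M+4) = C(5,2) × 0.6011^3 × 0.3989^2 = 10 × 0.21719018 × 0.15912121 = 0.345596 (base)
P(M+8) = C(5,4) × 0.6011^1 × 0.3989^4 = 5 × 0.6011 × 0.02531956 = 0.076098
Relative intensity = 0.076098 / 0.345596 × 100 = 22.02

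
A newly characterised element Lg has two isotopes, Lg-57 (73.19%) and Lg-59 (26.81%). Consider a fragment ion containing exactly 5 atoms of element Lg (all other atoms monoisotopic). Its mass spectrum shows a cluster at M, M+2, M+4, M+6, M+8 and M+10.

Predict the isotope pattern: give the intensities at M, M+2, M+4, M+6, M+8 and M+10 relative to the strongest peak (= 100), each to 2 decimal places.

Each Lg atom is independently Lg-57 (p = 0.7319) or Lg-59 (q = 0.2681); the cluster is the binomial expansion (p + q)^5.
P(M) = 0.7319^5 = 0.210019
P(M+2) = 5 × 0.7319^4 × 0.2681^1 = 0.384657
P(M+4) = 10 × 0.7319^3 × 0.2681^2 = 0.281805
P(M+6) = 10 × 0.7319^2 × 0.2681^3 = 0.103227
P(M+8) = 5 × 0.7319^1 × 0.2681^4 = 0.018906
P(M+10) = 0.2681^5 = 0.001385
The M+2 peak is largest (0.384657); scaling to 100 gives 54.60 : 100.00 : 73.26 : 26.84 : 4.92 : 0.36.

54.60 : 100.00 : 73.26 : 26.84 : 4.92 : 0.36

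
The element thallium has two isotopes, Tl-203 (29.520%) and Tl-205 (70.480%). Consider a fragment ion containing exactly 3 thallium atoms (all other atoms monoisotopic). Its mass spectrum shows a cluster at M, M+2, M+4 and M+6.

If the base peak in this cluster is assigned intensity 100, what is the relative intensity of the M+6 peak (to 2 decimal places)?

79.58

Term probabilities: M 0.0257, M+2 0.1843, M+4 0.4399, M+6 0.3501. Base peak = M+4.
P(M+4) = C(3,2) × 0.29520^1 × 0.70480^2 = 3 × 0.2952 × 0.49674304 = 0.439916 (base)
P(M+6) = C(3,3) × 0.29520^0 × 0.70480^3 = 1 × 1.0000 × 0.35010449 = 0.350104
Relative intensity = 0.350104 / 0.439916 × 100 = 79.58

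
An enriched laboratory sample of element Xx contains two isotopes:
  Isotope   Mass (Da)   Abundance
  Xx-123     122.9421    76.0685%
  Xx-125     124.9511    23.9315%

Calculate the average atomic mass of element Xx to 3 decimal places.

Average mass = Σ (abundance × isotope mass) = 0.760685 × 122.9421 + 0.239315 × 124.9511
= 93.52021 + 29.90267 = 123.42288 Da

123.423 Da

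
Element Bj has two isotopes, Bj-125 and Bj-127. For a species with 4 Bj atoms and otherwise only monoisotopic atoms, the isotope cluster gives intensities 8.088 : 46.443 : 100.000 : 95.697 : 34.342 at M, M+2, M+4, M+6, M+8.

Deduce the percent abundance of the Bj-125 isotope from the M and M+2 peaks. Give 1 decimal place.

41.1%

If p is the fraction of Bj that is Bj-125, then I(M+2)/I(M) = [C(4,1)·p^3·(1−p)] / p^4 = 4·(1−p)/p = 46.443/8.088 = 5.7422
(1−p)/p = 5.7422/4 = 1.4356  ⇒  p = 1/(1 + 1.4356) = 0.4106
Bj-125: 41.1%, Bj-127: 58.9%.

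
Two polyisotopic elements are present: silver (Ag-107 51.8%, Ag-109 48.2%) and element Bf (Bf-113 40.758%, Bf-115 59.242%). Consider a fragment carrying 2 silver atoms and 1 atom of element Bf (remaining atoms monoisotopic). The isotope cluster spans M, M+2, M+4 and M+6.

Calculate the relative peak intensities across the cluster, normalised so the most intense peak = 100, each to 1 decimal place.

28.0 : 92.8 : 100.0 : 35.2

Silver pattern (n=2): 0.268324 : 0.499352 : 0.232324
Element Bf pattern (n=1): 0.40758 : 0.59242
Convolve the two distributions (both contribute in 2-u steps):
  M: 0.268324×0.40758 = 0.109363
  M+2: 0.268324×0.59242 + 0.499352×0.40758 = 0.362486
  M+4: 0.499352×0.59242 + 0.232324×0.40758 = 0.390517
  M+6: 0.232324×0.59242 = 0.137633
Scale to base peak (0.390517) = 100: 28.0 : 92.8 : 100.0 : 35.2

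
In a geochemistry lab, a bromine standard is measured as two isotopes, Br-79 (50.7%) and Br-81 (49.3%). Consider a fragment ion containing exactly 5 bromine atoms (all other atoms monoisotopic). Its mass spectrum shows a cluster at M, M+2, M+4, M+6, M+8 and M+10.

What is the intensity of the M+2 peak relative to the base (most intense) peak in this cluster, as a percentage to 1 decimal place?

51.4%

Term probabilities: M 0.0335, M+2 0.1629, M+4 0.3168, M+6 0.3080, M+8 0.1497, M+10 0.0291. Base peak = M+4.
P(M+4) = C(5,2) × 0.507^3 × 0.493^2 = 10 × 0.13032384 × 0.243049 = 0.316751 (base)
P(M+2) = C(5,1) × 0.507^4 × 0.493^1 = 5 × 0.06607419 × 0.4930 = 0.162873
Relative intensity = 0.162873 / 0.316751 × 100 = 51.4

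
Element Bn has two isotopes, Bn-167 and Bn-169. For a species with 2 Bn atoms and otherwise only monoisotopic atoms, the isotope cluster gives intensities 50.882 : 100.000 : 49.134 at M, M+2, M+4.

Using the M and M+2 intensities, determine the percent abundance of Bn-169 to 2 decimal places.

49.56%

If p is the fraction of Bn that is Bn-167, then I(M+2)/I(M) = [C(2,1)·p^1·(1−p)] / p^2 = 2·(1−p)/p = 100.000/50.882 = 1.9653
(1−p)/p = 1.9653/2 = 0.9827  ⇒  p = 1/(1 + 0.9827) = 0.5044
Bn-167: 50.44%, Bn-169: 49.56%.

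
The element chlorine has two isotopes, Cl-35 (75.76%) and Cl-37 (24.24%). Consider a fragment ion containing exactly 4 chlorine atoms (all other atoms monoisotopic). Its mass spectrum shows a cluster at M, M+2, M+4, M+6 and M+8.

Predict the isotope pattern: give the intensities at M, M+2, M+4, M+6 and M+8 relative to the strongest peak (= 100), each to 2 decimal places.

Expanding (0.7576 + 0.2424)^4:
P(M) = 0.7576^4 = 0.329428
P(M+2) = 4 × 0.7576^3 × 0.2424^1 = 0.421612
P(M+4) = 6 × 0.7576^2 × 0.2424^2 = 0.202347
P(M+6) = 4 × 0.7576^1 × 0.2424^3 = 0.043162
P(M+8) = 0.2424^4 = 0.003452
The M+2 peak is largest (0.421612); scaling to 100 gives 78.14 : 100.00 : 47.99 : 10.24 : 0.82.

78.14 : 100.00 : 47.99 : 10.24 : 0.82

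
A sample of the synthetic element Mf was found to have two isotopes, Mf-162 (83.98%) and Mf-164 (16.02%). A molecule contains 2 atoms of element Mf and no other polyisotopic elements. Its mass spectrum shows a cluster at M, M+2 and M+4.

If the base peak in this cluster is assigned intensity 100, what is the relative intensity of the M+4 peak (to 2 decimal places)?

3.64

Term probabilities: M 0.7053, M+2 0.2691, M+4 0.0257. Base peak = M.
P(M) = C(2,0) × 0.8398^2 × 0.1602^0 = 1 × 0.70526404 × 1.0000 = 0.705264 (base)
P(M+4) = C(2,2) × 0.8398^0 × 0.1602^2 = 1 × 1.0000 × 0.02566404 = 0.025664
Relative intensity = 0.025664 / 0.705264 × 100 = 3.64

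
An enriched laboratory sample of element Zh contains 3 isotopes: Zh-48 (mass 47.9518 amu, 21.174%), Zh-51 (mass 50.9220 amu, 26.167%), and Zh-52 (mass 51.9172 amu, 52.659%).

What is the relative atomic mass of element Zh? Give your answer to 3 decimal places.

Average mass = Σ (abundance × isotope mass) = 0.21174 × 47.9518 + 0.26167 × 50.9220 + 0.52659 × 51.9172
= 10.15331 + 13.32476 + 27.33908 = 50.81715 amu

50.817 amu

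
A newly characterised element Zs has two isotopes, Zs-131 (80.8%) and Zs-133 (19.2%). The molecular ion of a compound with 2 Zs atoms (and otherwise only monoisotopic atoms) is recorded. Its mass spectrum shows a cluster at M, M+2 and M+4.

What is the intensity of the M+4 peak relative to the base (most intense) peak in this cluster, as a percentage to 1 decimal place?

5.6%

(0.808 + 0.192)^2 gives M 0.6529, M+2 0.3103, M+4 0.0369; the largest is M.
P(M) = C(2,0) × 0.808^2 × 0.192^0 = 1 × 0.652864 × 1.0000 = 0.652864 (base)
P(M+4) = C(2,2) × 0.808^0 × 0.192^2 = 1 × 1.0000 × 0.036864 = 0.036864
Relative intensity = 0.036864 / 0.652864 × 100 = 5.6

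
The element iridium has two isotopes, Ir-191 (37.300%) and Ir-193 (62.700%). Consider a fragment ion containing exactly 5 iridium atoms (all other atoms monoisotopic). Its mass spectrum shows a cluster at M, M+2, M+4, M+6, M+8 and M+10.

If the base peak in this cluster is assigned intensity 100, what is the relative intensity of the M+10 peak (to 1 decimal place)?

Term probabilities: M 0.0072, M+2 0.0607, M+4 0.2040, M+6 0.3429, M+8 0.2882, M+10 0.0969. Base peak = M+6.
P(M+6) = C(5,3) × 0.37300^2 × 0.62700^3 = 10 × 0.139129 × 0.24649188 = 0.342942 (base)
P(M+10) = C(5,5) × 0.37300^0 × 0.62700^5 = 1 × 1.0000 × 0.09690311 = 0.096903
Relative intensity = 0.096903 / 0.342942 × 100 = 28.3

28.3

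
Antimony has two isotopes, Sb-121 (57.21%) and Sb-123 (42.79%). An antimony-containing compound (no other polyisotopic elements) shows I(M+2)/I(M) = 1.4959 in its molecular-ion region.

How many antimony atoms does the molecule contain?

The M+2/M ratio from n Sb atoms is n · q/p = n · 0.4279/0.5721.
n = 1.4959 × 0.5721/0.4279 = 2.00 ≈ 2

2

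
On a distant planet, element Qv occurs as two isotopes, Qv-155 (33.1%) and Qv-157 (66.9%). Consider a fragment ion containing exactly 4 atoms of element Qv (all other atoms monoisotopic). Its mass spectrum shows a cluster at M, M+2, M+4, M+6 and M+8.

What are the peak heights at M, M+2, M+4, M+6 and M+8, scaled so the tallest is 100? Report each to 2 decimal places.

3.03 : 24.48 : 74.22 : 100.00 : 50.53

Each Qv atom is independently Qv-155 (p = 0.331) or Qv-157 (q = 0.669); the cluster is the binomial expansion (p + q)^4.
P(M) = 0.331^4 = 0.012004
P(M+2) = 4 × 0.331^3 × 0.669^1 = 0.097044
P(M+4) = 6 × 0.331^2 × 0.669^2 = 0.294211
P(M+6) = 4 × 0.331^1 × 0.669^3 = 0.396430
P(M+8) = 0.669^4 = 0.200311
The M+6 peak is largest (0.396430); scaling to 100 gives 3.03 : 24.48 : 74.22 : 100.00 : 50.53.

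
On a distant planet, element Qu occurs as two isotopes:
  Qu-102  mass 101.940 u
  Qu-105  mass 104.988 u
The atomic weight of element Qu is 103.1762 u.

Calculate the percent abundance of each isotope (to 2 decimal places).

Qu-102: 59.44%, Qu-105: 40.56%

With x = fraction of Qu-102 (so Qu-105 is 1 − x):
101.940·x + 104.988·(1 − x) = 103.1762
(101.940 − 104.988)·x = 103.1762 − 104.988
x = -1.8118 / -3.048 = 0.59442 → 59.44% Qu-102, 40.56% Qu-105.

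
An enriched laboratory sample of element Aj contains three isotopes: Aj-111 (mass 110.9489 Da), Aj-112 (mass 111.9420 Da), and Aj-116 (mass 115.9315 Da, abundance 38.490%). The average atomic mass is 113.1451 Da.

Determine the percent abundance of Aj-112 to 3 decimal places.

28.033%

The remaining 61.510% is split between Aj-111 (fraction x) and Aj-112 (fraction 0.61510 − x).
Substituting: 110.9489x + 111.9420(0.61510 − x) = 68.52306565
(110.9489 − 111.9420)x = -0.33245855  ⇒  x = 0.33477, y = 0.28033
Aj-111: 33.477%, Aj-112: 28.033%.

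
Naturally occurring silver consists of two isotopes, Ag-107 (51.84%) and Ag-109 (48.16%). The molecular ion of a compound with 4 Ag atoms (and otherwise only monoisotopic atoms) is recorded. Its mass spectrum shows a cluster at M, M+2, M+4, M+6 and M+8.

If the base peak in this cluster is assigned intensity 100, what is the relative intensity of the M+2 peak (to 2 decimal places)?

71.76

Term probabilities: M 0.0722, M+2 0.2684, M+4 0.3740, M+6 0.2316, M+8 0.0538. Base peak = M+4.
P(M+4) = C(4,2) × 0.5184^2 × 0.4816^2 = 6 × 0.26873856 × 0.23193856 = 0.373985 (base)
P(M+2) = C(4,1) × 0.5184^3 × 0.4816^1 = 4 × 0.13931407 × 0.4816 = 0.268375
Relative intensity = 0.268375 / 0.373985 × 100 = 71.76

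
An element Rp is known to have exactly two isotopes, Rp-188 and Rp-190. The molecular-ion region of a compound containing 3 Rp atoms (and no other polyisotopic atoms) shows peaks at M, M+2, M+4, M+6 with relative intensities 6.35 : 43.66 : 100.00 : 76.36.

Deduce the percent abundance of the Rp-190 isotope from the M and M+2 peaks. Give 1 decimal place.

69.6%

If p is the fraction of Rp that is Rp-188, then I(M+2)/I(M) = [C(3,1)·p^2·(1−p)] / p^3 = 3·(1−p)/p = 43.66/6.35 = 6.8756
(1−p)/p = 6.8756/3 = 2.2919  ⇒  p = 1/(1 + 2.2919) = 0.3038
Rp-188: 30.4%, Rp-190: 69.6%.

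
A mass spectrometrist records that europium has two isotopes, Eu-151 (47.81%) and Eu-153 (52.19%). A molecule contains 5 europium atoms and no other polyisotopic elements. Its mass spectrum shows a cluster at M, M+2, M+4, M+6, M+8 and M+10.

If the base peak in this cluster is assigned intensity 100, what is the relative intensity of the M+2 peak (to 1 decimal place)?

Binomial terms of (0.4781 + 0.5219)^5: M 0.0250, M+2 0.1363, M+4 0.2977, M+6 0.3249, M+8 0.1774, M+10 0.0387 → M+6 is the base peak.
P(M+6) = C(5,3) × 0.4781^2 × 0.5219^3 = 10 × 0.22857961 × 0.14215492 = 0.324937 (base)
P(M+2) = C(5,1) × 0.4781^4 × 0.5219^1 = 5 × 0.05224864 × 0.5219 = 0.136343
Relative intensity = 0.136343 / 0.324937 × 100 = 42.0

42.0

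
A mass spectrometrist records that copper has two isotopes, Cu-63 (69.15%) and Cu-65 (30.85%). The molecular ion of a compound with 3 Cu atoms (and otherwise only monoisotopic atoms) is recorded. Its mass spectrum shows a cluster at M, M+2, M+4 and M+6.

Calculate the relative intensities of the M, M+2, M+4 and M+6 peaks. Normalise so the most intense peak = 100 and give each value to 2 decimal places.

74.72 : 100.00 : 44.61 : 6.63

Each Cu atom is independently Cu-63 (p = 0.6915) or Cu-65 (q = 0.3085); the cluster is the binomial expansion (p + q)^3.
P(M) = 0.6915^3 = 0.330656
P(M+2) = 3 × 0.6915^2 × 0.3085^1 = 0.442548
P(M+4) = 3 × 0.6915^1 × 0.3085^2 = 0.197435
P(M+6) = 0.3085^3 = 0.029361
The M+2 peak is largest (0.442548); scaling to 100 gives 74.72 : 100.00 : 44.61 : 6.63.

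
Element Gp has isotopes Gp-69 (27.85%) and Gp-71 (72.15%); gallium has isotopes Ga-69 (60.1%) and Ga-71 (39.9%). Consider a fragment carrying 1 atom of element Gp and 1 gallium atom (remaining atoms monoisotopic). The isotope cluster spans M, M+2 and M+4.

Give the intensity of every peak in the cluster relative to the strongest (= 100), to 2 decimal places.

30.73 : 100.00 : 52.85

Element Gp pattern (n=1): 0.2785 : 0.7215
Gallium pattern (n=1): 0.6010 : 0.3990
Convolve the two distributions (both contribute in 2-u steps):
  M: 0.2785×0.6010 = 0.167379
  M+2: 0.2785×0.3990 + 0.7215×0.6010 = 0.544743
  M+4: 0.7215×0.3990 = 0.287879
Scale to base peak (0.544743) = 100: 30.73 : 100.00 : 52.85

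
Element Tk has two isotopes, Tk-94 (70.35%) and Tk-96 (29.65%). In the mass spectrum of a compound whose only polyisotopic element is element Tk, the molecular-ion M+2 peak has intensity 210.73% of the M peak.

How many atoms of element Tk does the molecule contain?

5

With n Tk atoms, P(M+2)/P(M) = C(n,1)·p^(n−1)q / p^n = n·q/p = n · 0.2965/0.7035.
n = 2.1073 × 0.7035/0.2965 = 5.00 ≈ 5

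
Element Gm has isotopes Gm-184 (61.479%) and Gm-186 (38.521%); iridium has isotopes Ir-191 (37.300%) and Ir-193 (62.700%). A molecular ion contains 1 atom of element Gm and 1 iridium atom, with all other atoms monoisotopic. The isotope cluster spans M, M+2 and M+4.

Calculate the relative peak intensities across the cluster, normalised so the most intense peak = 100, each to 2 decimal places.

Element Gm pattern (n=1): 0.61479 : 0.38521
Iridium pattern (n=1): 0.3730 : 0.6270
Convolve the two distributions (both contribute in 2-u steps):
  M: 0.61479×0.3730 = 0.229317
  M+2: 0.61479×0.6270 + 0.38521×0.3730 = 0.529157
  M+4: 0.38521×0.6270 = 0.241527
Scale to base peak (0.529157) = 100: 43.34 : 100.00 : 45.64

43.34 : 100.00 : 45.64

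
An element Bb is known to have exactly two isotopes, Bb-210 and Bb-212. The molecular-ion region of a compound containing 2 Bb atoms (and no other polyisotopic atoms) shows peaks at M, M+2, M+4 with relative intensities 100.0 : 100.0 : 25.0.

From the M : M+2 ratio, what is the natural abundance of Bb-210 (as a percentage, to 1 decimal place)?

66.7%

If p is the fraction of Bb that is Bb-210, then I(M+2)/I(M) = [C(2,1)·p^1·(1−p)] / p^2 = 2·(1−p)/p = 100.0/100.0 = 1.0000
(1−p)/p = 1.0000/2 = 0.5000  ⇒  p = 1/(1 + 0.5000) = 0.6667
Bb-210: 66.7%, Bb-212: 33.3%.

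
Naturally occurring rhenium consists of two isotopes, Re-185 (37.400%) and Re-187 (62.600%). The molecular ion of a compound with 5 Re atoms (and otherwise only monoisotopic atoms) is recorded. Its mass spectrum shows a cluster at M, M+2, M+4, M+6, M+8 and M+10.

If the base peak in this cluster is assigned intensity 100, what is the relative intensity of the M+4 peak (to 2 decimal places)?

59.74

Binomial terms of (0.37400 + 0.62600)^5: M 0.0073, M+2 0.0612, M+4 0.2050, M+6 0.3431, M+8 0.2872, M+10 0.0961 → M+6 is the base peak.
P(M+6) = C(5,3) × 0.37400^2 × 0.62600^3 = 10 × 0.139876 × 0.24531438 = 0.343136 (base)
P(M+4) = C(5,2) × 0.37400^3 × 0.62600^2 = 10 × 0.05231362 × 0.391876 = 0.205005
Relative intensity = 0.205005 / 0.343136 × 100 = 59.74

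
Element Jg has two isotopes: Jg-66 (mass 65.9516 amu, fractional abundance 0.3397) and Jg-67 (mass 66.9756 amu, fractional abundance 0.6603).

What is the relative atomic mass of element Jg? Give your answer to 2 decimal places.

66.63 amu

Weight each isotope mass by its fractional abundance: 0.3397 × 65.9516 + 0.6603 × 66.9756
= 22.40376 + 44.22399 = 66.62775 amu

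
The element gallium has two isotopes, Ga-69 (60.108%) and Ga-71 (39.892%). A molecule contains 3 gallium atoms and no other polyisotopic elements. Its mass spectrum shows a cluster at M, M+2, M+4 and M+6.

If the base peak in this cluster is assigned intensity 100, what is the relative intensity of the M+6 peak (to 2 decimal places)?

14.68

Term probabilities: M 0.2172, M+2 0.4324, M+4 0.2870, M+6 0.0635. Base peak = M+2.
P(M+2) = C(3,1) × 0.60108^2 × 0.39892^1 = 3 × 0.36129717 × 0.39892 = 0.432386 (base)
P(M+6) = C(3,3) × 0.60108^0 × 0.39892^3 = 1 × 1.0000 × 0.063483 = 0.063483
Relative intensity = 0.063483 / 0.432386 × 100 = 14.68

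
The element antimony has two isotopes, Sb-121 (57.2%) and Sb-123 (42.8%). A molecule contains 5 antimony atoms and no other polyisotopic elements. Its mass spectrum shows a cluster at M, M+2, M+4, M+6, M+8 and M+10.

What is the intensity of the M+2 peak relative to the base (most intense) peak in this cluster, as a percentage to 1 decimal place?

66.8%

(0.572 + 0.428)^5 gives M 0.0612, M+2 0.2291, M+4 0.3428, M+6 0.2565, M+8 0.0960, M+10 0.0144; the largest is M+4.
P(M+4) = C(5,2) × 0.572^3 × 0.428^2 = 10 × 0.18714925 × 0.183184 = 0.342827 (base)
P(M+2) = C(5,1) × 0.572^4 × 0.428^1 = 5 × 0.10704937 × 0.4280 = 0.229086
Relative intensity = 0.229086 / 0.342827 × 100 = 66.8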